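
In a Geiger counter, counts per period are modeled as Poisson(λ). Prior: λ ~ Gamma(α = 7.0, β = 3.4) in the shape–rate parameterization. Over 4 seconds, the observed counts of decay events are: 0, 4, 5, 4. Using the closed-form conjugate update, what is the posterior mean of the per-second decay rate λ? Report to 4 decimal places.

2.7027

With a Gamma(shape α, rate β) prior, the Poisson likelihood is conjugate: the posterior is Gamma(α + ΣXᵢ, β + n).
Sum of counts S = 13 over n = 4 seconds.
Posterior: Gamma(α+S, β+n) = Gamma(7.0+13, 3.4+4) = Gamma(20.0, 7.4).
Posterior mean = α/β = 20.0/7.4 = 2.7027.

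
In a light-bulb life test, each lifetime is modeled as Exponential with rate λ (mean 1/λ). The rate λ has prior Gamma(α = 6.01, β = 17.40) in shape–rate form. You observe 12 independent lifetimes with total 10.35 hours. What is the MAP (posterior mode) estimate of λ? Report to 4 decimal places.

0.6130

With a Gamma(shape α, rate β) prior on the exponential rate λ, the posterior after n observations with total T = Σxᵢ is Gamma(α+n, β+T).
Posterior: Gamma(6.01+12, 17.40+10.35) = Gamma(18.01, 27.75).
Mode = (α−1)/β = 0.6130.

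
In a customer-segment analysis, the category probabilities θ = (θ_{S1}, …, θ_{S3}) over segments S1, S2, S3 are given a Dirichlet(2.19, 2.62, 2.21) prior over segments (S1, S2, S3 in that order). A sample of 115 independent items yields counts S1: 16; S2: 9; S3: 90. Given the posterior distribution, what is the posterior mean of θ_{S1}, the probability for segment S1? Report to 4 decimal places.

0.1491

The Dirichlet prior is conjugate to the Multinomial likelihood: each posterior αⱼ = prior αⱼ + observed count nⱼ.
Posterior concentration: (18.19, 11.62, 92.21), total = 122.02.
E[θ_{S1}|data] = α_{S1}/Σα = 18.19/122.02 = 0.1491.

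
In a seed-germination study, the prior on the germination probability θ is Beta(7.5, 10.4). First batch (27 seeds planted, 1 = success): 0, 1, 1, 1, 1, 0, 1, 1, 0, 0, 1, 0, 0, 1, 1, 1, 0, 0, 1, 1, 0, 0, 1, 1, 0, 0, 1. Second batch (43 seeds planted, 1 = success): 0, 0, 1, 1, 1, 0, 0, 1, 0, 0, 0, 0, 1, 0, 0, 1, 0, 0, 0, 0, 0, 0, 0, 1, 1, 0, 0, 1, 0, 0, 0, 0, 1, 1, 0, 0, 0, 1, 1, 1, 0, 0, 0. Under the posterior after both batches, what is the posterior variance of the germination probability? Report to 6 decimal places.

The Beta prior is conjugate to a Binomial/Bernoulli likelihood; the update adds successes to α and failures to β.
After batch 1: Beta(7.5+15, 10.4+12) = Beta(22.5, 22.4).
After batch 2: Beta(22.5+14, 22.4+29) = Beta(36.5, 51.4).
Var = αβ/((α+β)²(α+β+1)) = 36.5·51.4/(87.9²·88.9) = 0.002731.

0.002731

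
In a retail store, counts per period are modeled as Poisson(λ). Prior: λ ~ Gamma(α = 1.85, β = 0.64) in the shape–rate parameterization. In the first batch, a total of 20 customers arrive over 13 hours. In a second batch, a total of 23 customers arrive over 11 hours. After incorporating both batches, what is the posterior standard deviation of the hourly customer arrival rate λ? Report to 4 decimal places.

With a Gamma(shape α, rate β) prior, the Poisson likelihood is conjugate: the posterior is Gamma(α + ΣXᵢ, β + n).
After batch 1: Gamma(α+S, β+n) = Gamma(1.85+20, 0.64+13) = Gamma(21.85, 13.64).
After batch 2: Gamma(α+S, β+n) = Gamma(21.85+23, 13.64+11) = Gamma(44.85, 24.64).
SD = √α/β = √44.85/24.64 = 0.2718.

0.2718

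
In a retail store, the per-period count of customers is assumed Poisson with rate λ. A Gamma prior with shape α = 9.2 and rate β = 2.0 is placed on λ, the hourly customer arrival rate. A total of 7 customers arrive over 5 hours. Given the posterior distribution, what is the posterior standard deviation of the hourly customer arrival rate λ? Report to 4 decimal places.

0.5750

With a Gamma(shape α, rate β) prior, the Poisson likelihood is conjugate: the posterior is Gamma(α + ΣXᵢ, β + n).
Posterior: Gamma(α+S, β+n) = Gamma(9.2+7, 2.0+5) = Gamma(16.2, 7.0).
SD = √α/β = √16.2/7.0 = 0.5750.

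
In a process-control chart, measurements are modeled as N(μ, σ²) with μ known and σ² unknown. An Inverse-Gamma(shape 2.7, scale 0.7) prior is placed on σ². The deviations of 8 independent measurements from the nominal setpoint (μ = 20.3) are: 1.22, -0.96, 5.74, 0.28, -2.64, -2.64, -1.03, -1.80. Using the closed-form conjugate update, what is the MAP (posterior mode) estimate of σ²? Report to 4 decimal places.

With known mean μ and an Inverse-Gamma(α, β) prior on σ², the Normal likelihood is conjugate: posterior is Inv-Gamma(α + n/2, β + Σ(xᵢ−μ)²/2).
Σ(xᵢ−μ)² = (1.22)² + (-0.96)² + (5.74)² + (0.28)² + (-2.64)² + (-2.64)² + (-1.03)² + (-1.80)² = 53.6761.
Posterior: Inv-Gamma(2.7 + 8/2, 0.7 + 53.6761/2) = Inv-Gamma(6.70, 27.53805).
Mode = β/(α+1) = 27.53805/7.70 = 3.5764.

3.5764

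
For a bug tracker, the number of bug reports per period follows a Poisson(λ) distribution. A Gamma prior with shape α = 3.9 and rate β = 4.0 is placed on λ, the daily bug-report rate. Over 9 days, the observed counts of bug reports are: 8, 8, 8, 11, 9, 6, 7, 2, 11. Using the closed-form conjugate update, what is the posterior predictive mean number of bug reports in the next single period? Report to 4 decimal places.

5.6846

With a Gamma(shape α, rate β) prior, the Poisson likelihood is conjugate: the posterior is Gamma(α + ΣXᵢ, β + n).
Sum of counts S = 70 over n = 9 days.
Posterior: Gamma(α+S, β+n) = Gamma(3.9+70, 4.0+9) = Gamma(73.9, 13.0).
The predictive distribution for one future period is NegBinom with mean α/β = 5.6846.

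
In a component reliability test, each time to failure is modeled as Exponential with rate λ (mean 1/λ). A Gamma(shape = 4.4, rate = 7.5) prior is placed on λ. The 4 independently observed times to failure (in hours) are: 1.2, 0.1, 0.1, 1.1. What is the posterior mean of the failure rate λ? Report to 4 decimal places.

With a Gamma(shape α, rate β) prior on the exponential rate λ, the posterior after n observations with total T = Σxᵢ is Gamma(α+n, β+T).
Sum of observations T = 2.5 hours; n = 4.
Posterior: Gamma(4.4+4, 7.5+2.5) = Gamma(8.4, 10.0).
Posterior mean of λ = α/β = 8.4/10.0 = 0.8400.

0.8400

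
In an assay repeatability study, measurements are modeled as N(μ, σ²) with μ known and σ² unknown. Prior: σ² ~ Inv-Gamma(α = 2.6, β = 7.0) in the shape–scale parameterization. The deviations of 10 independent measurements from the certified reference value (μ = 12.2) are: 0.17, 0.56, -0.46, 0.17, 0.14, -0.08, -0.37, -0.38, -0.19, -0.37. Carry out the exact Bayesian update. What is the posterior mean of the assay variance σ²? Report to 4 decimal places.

With known mean μ and an Inverse-Gamma(α, β) prior on σ², the Normal likelihood is conjugate: posterior is Inv-Gamma(α + n/2, β + Σ(xᵢ−μ)²/2).
Σ(xᵢ−μ)² = (0.17)² + (0.56)² + (-0.46)² + (0.17)² + (0.14)² + (-0.08)² + (-0.37)² + (-0.38)² + (-0.19)² + (-0.37)² = 1.0633.
Posterior: Inv-Gamma(2.6 + 10/2, 7.0 + 1.0633/2) = Inv-Gamma(7.60, 7.53165).
E[σ²|data] = β/(α−1) = 7.53165/6.60 = 1.1412.

1.1412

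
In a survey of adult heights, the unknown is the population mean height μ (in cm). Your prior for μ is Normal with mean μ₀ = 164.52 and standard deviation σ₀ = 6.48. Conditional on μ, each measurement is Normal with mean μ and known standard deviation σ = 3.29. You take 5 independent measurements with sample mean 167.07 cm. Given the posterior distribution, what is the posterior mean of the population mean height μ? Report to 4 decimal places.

166.9450

For Normal data with known variance σ², a Normal(μ₀, σ₀²) prior on μ is conjugate. Posterior precision = 1/σ₀² + n/σ²; posterior mean is the precision-weighted average of μ₀ and x̄.
n·x̄ = 5·167.07 = 835.35.
σ₀² = 6.48² = 41.9904, σ² = 3.29² = 10.8241; σ² + n·σ₀² = 10.8241 + 5·41.9904 = 220.7761.
Posterior mean = (μ₀/σ₀² + n·x̄/σ²)/(1/σ₀² + n/σ²) = (σ²·μ₀ + σ₀²·n·x̄)/(σ² + n·σ₀²) = (10.8241·164.52 + 41.9904·835.35)/220.7761 = 36857.461572/220.7761 = 166.9450.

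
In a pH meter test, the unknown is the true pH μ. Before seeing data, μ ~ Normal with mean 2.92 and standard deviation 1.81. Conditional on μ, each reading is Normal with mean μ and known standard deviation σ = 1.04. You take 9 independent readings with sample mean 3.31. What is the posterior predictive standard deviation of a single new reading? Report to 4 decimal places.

For Normal data with known variance σ², a Normal(μ₀, σ₀²) prior on μ is conjugate. Posterior precision = 1/σ₀² + n/σ²; posterior mean is the precision-weighted average of μ₀ and x̄.
σ₀² = 1.81² = 3.2761, σ² = 1.04² = 1.0816; σ² + n·σ₀² = 1.0816 + 9·3.2761 = 30.5665.
Posterior precision = 1/σ₀² + n/σ² = 1/3.2761 + 9/1.0816 = (σ² + n·σ₀²)/(σ₀²σ²) = 30.5665/(3.2761·1.0816); posterior variance σₙ² = σ₀²σ²/(σ² + n·σ₀²) = 3.2761·1.0816/30.5665 = 0.115925.
Predictive variance for one new observation = σₙ² + σ² = 3.2761·1.0816/30.5665 + 1.0816 = σ²·(σ₀² + 30.5665)/30.5665 = 1.0816·33.8426/30.5665 = 1.197525; SD = √(1.0816·33.8426/30.5665) = 1.0943.

1.0943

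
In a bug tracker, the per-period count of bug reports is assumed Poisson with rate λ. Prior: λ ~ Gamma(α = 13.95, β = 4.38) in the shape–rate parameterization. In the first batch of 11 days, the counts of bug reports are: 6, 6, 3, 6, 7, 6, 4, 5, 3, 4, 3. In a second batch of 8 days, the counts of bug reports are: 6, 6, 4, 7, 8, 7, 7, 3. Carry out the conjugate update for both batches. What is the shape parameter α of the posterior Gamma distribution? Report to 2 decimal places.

With a Gamma(shape α, rate β) prior, the Poisson likelihood is conjugate: the posterior is Gamma(α + ΣXᵢ, β + n).
Batch 1: sum of counts S = 53 over n = 11 days.
After batch 1: Gamma(α+S, β+n) = Gamma(13.95+53, 4.38+11) = Gamma(66.95, 15.38).
Batch 2: sum of counts S = 48 over n = 8 days.
After batch 2: Gamma(α+S, β+n) = Gamma(66.95+48, 15.38+8) = Gamma(114.95, 23.38).
Posterior α = 114.95.

114.95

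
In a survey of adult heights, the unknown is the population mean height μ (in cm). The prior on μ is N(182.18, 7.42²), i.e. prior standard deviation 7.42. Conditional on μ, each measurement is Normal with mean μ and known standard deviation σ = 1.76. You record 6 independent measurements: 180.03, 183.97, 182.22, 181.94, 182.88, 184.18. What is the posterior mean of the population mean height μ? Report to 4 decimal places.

For Normal data with known variance σ², a Normal(μ₀, σ₀²) prior on μ is conjugate. Posterior precision = 1/σ₀² + n/σ²; posterior mean is the precision-weighted average of μ₀ and x̄.
Σxᵢ = 180.03 + 183.97 + 182.22 + 181.94 + 182.88 + 184.18 = 1095.22, so n·x̄ = 1095.22.
σ₀² = 7.42² = 55.0564, σ² = 1.76² = 3.0976; σ² + n·σ₀² = 3.0976 + 6·55.0564 = 333.436.
Posterior mean = (μ₀/σ₀² + n·x̄/σ²)/(1/σ₀² + n/σ²) = (σ²·μ₀ + σ₀²·n·x̄)/(σ² + n·σ₀²) = (3.0976·182.18 + 55.0564·1095.22)/333.436 = 60863.191176/333.436 = 182.5334.

182.5334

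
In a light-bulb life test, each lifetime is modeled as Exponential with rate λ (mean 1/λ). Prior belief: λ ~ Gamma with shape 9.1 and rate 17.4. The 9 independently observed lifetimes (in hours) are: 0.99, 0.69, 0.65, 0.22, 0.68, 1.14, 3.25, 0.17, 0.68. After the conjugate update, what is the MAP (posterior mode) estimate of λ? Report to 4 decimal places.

With a Gamma(shape α, rate β) prior on the exponential rate λ, the posterior after n observations with total T = Σxᵢ is Gamma(α+n, β+T).
Sum of observations T = 8.47 hours; n = 9.
Posterior: Gamma(9.1+9, 17.4+8.47) = Gamma(18.1, 25.87).
Mode = (α−1)/β = 0.6610.

0.6610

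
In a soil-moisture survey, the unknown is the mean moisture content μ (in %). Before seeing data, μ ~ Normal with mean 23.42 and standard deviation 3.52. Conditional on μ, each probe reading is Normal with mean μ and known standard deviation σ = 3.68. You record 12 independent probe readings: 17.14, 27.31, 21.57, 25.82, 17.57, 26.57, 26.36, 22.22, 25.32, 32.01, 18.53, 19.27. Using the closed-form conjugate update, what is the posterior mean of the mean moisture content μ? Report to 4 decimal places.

For Normal data with known variance σ², a Normal(μ₀, σ₀²) prior on μ is conjugate. Posterior precision = 1/σ₀² + n/σ²; posterior mean is the precision-weighted average of μ₀ and x̄.
Σxᵢ = 17.14 + 27.31 + 21.57 + 25.82 + 17.57 + 26.57 + 26.36 + 22.22 + 25.32 + 32.01 + 18.53 + 19.27 = 279.69, so n·x̄ = 279.69.
σ₀² = 3.52² = 12.3904, σ² = 3.68² = 13.5424; σ² + n·σ₀² = 13.5424 + 12·12.3904 = 162.2272.
Posterior mean = (μ₀/σ₀² + n·x̄/σ²)/(1/σ₀² + n/σ²) = (σ²·μ₀ + σ₀²·n·x̄)/(σ² + n·σ₀²) = (13.5424·23.42 + 12.3904·279.69)/162.2272 = 3782.633984/162.2272 = 23.3169.

23.3169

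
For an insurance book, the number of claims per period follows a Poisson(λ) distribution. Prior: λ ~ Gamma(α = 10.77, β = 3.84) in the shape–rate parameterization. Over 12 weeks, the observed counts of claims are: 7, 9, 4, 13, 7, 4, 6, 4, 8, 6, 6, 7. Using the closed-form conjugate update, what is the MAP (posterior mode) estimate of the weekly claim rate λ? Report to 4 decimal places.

5.7304

With a Gamma(shape α, rate β) prior, the Poisson likelihood is conjugate: the posterior is Gamma(α + ΣXᵢ, β + n).
Sum of counts S = 81 over n = 12 weeks.
Posterior: Gamma(α+S, β+n) = Gamma(10.77+81, 3.84+12) = Gamma(91.77, 15.84).
Mode of Gamma(α,β) for α≥1 is (α−1)/β = 90.77/15.84 = 5.7304.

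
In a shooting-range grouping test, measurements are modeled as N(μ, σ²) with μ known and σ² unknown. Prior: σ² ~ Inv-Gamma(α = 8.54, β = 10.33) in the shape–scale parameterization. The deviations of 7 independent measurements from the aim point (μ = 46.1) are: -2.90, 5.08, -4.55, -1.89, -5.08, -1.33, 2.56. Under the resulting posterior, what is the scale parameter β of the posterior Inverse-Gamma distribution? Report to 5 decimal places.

56.63995

With known mean μ and an Inverse-Gamma(α, β) prior on σ², the Normal likelihood is conjugate: posterior is Inv-Gamma(α + n/2, β + Σ(xᵢ−μ)²/2).
Σ(xᵢ−μ)² = (-2.90)² + (5.08)² + (-4.55)² + (-1.89)² + (-5.08)² + (-1.33)² + (2.56)² = 92.6199.
Posterior: Inv-Gamma(8.54 + 7/2, 10.33 + 92.6199/2) = Inv-Gamma(12.04, 56.63995).
Posterior β = 56.63995.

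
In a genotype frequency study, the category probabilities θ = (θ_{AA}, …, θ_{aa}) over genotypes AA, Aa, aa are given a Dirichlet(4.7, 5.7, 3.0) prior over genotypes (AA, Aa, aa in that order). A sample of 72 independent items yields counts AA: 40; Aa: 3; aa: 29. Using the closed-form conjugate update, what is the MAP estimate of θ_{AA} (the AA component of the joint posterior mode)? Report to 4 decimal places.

The Dirichlet prior is conjugate to the Multinomial likelihood: each posterior αⱼ = prior αⱼ + observed count nⱼ.
Posterior concentration: (44.7, 8.7, 32.0), total = 85.4.
Joint mode component: (α_{AA}−1)/(Σα−K) = 43.7/82.4 = 0.5303.

0.5303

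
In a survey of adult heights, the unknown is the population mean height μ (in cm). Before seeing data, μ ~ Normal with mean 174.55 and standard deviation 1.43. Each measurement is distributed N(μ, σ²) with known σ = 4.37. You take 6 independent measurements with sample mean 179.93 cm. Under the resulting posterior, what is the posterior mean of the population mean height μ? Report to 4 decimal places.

For Normal data with known variance σ², a Normal(μ₀, σ₀²) prior on μ is conjugate. Posterior precision = 1/σ₀² + n/σ²; posterior mean is the precision-weighted average of μ₀ and x̄.
n·x̄ = 6·179.93 = 1079.58.
σ₀² = 1.43² = 2.0449, σ² = 4.37² = 19.0969; σ² + n·σ₀² = 19.0969 + 6·2.0449 = 31.3663.
Posterior mean = (μ₀/σ₀² + n·x̄/σ²)/(1/σ₀² + n/σ²) = (σ²·μ₀ + σ₀²·n·x̄)/(σ² + n·σ₀²) = (19.0969·174.55 + 2.0449·1079.58)/31.3663 = 5540.997037/31.3663 = 176.6545.

176.6545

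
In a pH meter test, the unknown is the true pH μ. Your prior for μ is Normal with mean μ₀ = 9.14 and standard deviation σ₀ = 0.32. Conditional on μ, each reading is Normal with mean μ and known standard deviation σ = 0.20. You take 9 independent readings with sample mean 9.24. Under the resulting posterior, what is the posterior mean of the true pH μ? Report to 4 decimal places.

9.2358

For Normal data with known variance σ², a Normal(μ₀, σ₀²) prior on μ is conjugate. Posterior precision = 1/σ₀² + n/σ²; posterior mean is the precision-weighted average of μ₀ and x̄.
n·x̄ = 9·9.24 = 83.16.
σ₀² = 0.32² = 0.1024, σ² = 0.20² = 0.04; σ² + n·σ₀² = 0.04 + 9·0.1024 = 0.9616.
Posterior mean = (μ₀/σ₀² + n·x̄/σ²)/(1/σ₀² + n/σ²) = (σ²·μ₀ + σ₀²·n·x̄)/(σ² + n·σ₀²) = (0.04·9.14 + 0.1024·83.16)/0.9616 = 8.881184/0.9616 = 9.2358.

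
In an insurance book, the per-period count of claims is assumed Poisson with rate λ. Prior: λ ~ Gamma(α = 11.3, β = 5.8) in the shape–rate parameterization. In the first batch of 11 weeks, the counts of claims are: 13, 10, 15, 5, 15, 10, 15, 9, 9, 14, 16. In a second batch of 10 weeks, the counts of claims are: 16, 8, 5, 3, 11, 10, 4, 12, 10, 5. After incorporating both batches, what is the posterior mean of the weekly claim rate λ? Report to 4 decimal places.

8.4440

With a Gamma(shape α, rate β) prior, the Poisson likelihood is conjugate: the posterior is Gamma(α + ΣXᵢ, β + n).
Batch 1: sum of counts S = 131 over n = 11 weeks.
After batch 1: Gamma(α+S, β+n) = Gamma(11.3+131, 5.8+11) = Gamma(142.3, 16.8).
Batch 2: sum of counts S = 84 over n = 10 weeks.
After batch 2: Gamma(α+S, β+n) = Gamma(142.3+84, 16.8+10) = Gamma(226.3, 26.8).
Posterior mean = α/β = 226.3/26.8 = 8.4440.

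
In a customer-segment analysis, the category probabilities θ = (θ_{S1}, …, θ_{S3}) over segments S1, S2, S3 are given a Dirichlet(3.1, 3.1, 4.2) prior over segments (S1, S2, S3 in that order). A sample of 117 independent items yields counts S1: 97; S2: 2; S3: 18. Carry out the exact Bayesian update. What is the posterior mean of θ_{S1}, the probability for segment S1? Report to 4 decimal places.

0.7857

The Dirichlet prior is conjugate to the Multinomial likelihood: each posterior αⱼ = prior αⱼ + observed count nⱼ.
Posterior concentration: (100.1, 5.1, 22.2), total = 127.4.
E[θ_{S1}|data] = α_{S1}/Σα = 100.1/127.4 = 0.7857.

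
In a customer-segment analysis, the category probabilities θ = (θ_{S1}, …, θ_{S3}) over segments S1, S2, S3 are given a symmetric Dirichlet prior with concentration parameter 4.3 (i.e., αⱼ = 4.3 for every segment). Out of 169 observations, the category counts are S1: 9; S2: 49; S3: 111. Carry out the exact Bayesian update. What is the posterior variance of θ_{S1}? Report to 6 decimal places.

The Dirichlet prior is conjugate to the Multinomial likelihood: each posterior αⱼ = prior αⱼ + observed count nⱼ.
Posterior concentration: (13.3, 53.3, 115.3), total = 181.9.
Var[θ_j] = α_j(Σα−α_j)/((Σα)²(Σα+1)) = 13.3·168.6/(181.9²·182.9) = 0.000371.

0.000371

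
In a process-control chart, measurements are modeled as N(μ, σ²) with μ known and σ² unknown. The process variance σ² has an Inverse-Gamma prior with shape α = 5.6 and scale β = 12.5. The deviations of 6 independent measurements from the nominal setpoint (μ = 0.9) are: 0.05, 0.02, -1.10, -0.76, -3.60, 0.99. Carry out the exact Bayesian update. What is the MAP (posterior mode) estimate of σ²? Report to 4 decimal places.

With known mean μ and an Inverse-Gamma(α, β) prior on σ², the Normal likelihood is conjugate: posterior is Inv-Gamma(α + n/2, β + Σ(xᵢ−μ)²/2).
Σ(xᵢ−μ)² = (0.05)² + (0.02)² + (-1.10)² + (-0.76)² + (-3.60)² + (0.99)² = 15.7306.
Posterior: Inv-Gamma(5.6 + 6/2, 12.5 + 15.7306/2) = Inv-Gamma(8.60, 20.36530).
Mode = β/(α+1) = 20.36530/9.60 = 2.1214.

2.1214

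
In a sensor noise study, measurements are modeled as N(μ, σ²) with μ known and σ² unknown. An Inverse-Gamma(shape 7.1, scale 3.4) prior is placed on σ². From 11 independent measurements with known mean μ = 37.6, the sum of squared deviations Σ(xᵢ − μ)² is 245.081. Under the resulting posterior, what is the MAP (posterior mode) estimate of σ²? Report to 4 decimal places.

9.2603

With known mean μ and an Inverse-Gamma(α, β) prior on σ², the Normal likelihood is conjugate: posterior is Inv-Gamma(α + n/2, β + Σ(xᵢ−μ)²/2).
Posterior: Inv-Gamma(7.1 + 11/2, 3.4 + 245.081/2) = Inv-Gamma(12.60, 125.9405).
Mode = β/(α+1) = 125.9405/13.60 = 9.2603.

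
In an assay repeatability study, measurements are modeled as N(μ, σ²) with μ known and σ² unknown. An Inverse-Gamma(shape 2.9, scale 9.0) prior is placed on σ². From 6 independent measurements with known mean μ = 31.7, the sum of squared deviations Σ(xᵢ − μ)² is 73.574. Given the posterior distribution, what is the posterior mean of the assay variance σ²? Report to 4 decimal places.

With known mean μ and an Inverse-Gamma(α, β) prior on σ², the Normal likelihood is conjugate: posterior is Inv-Gamma(α + n/2, β + Σ(xᵢ−μ)²/2).
Posterior: Inv-Gamma(2.9 + 6/2, 9.0 + 73.574/2) = Inv-Gamma(5.90, 45.7870).
E[σ²|data] = β/(α−1) = 45.7870/4.90 = 9.3443.

9.3443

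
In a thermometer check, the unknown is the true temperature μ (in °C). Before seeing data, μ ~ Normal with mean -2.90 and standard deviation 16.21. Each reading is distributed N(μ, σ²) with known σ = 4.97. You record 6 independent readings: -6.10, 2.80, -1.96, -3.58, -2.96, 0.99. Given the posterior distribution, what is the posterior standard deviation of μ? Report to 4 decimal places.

2.0133

For Normal data with known variance σ², a Normal(μ₀, σ₀²) prior on μ is conjugate. Posterior precision = 1/σ₀² + n/σ²; posterior mean is the precision-weighted average of μ₀ and x̄.
σ₀² = 16.21² = 262.7641, σ² = 4.97² = 24.7009; σ² + n·σ₀² = 24.7009 + 6·262.7641 = 1601.2855.
Posterior precision = 1/σ₀² + n/σ² = 1/262.7641 + 6/24.7009 = (σ² + n·σ₀²)/(σ₀²σ²) = 1601.2855/(262.7641·24.7009); posterior variance σₙ² = σ₀²σ²/(σ² + n·σ₀²) = 262.7641·24.7009/1601.2855 = 4.053312.
Posterior SD = √σₙ² = √(262.7641·24.7009/1601.2855) = 2.0133.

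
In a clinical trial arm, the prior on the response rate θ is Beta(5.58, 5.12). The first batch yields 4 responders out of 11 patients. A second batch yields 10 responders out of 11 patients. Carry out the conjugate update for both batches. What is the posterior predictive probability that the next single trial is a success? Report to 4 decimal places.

0.5988

The Beta prior is conjugate to a Binomial/Bernoulli likelihood; the update adds successes to α and failures to β.
After batch 1: Beta(5.58+4, 5.12+7) = Beta(9.58, 12.12).
After batch 2: Beta(9.58+10, 12.12+1) = Beta(19.58, 13.12).
For a single future Bernoulli trial, P(success | data) = α/(α+β) = 0.5988.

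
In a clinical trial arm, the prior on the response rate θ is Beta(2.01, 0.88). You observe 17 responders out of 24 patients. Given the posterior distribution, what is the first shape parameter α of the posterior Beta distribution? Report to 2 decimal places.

The Beta prior is conjugate to a Binomial/Bernoulli likelihood; the update adds successes to α and failures to β.
Posterior: Beta(α+k, β+n−k) = Beta(2.01+17, 0.88+7) = Beta(19.01, 7.88).
Posterior α = 19.01.

19.01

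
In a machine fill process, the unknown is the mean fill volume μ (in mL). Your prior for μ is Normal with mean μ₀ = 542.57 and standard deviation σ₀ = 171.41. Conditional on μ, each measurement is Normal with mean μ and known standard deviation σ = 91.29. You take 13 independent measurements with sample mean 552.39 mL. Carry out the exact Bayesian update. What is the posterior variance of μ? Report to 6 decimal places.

For Normal data with known variance σ², a Normal(μ₀, σ₀²) prior on μ is conjugate. Posterior precision = 1/σ₀² + n/σ²; posterior mean is the precision-weighted average of μ₀ and x̄.
σ₀² = 171.41² = 29381.3881, σ² = 91.29² = 8333.8641; σ² + n·σ₀² = 8333.8641 + 13·29381.3881 = 390291.9094.
Posterior precision = 1/σ₀² + n/σ² = 1/29381.3881 + 13/8333.8641 = (σ² + n·σ₀²)/(σ₀²σ²) = 390291.9094/(29381.3881·8333.8641); posterior variance σₙ² = σ₀²σ²/(σ² + n·σ₀²) = 29381.3881·8333.8641/390291.9094 = 627.377841.

627.377841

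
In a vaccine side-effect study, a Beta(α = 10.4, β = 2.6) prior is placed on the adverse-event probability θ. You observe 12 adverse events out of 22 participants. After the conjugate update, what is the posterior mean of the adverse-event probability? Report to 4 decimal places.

0.6400

The Beta prior is conjugate to a Binomial/Bernoulli likelihood; the update adds successes to α and failures to β.
Posterior: Beta(α+k, β+n−k) = Beta(10.4+12, 2.6+10) = Beta(22.4, 12.6).
Posterior mean = α/(α+β) = 22.4/35.0 = 0.6400.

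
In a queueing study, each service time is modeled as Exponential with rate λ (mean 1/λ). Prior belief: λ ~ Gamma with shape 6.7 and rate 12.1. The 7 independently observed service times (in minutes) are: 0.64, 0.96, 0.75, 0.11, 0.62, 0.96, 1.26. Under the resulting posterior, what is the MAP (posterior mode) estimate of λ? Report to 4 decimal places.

0.7299

With a Gamma(shape α, rate β) prior on the exponential rate λ, the posterior after n observations with total T = Σxᵢ is Gamma(α+n, β+T).
Sum of observations T = 5.30 minutes; n = 7.
Posterior: Gamma(6.7+7, 12.1+5.30) = Gamma(13.7, 17.40).
Mode = (α−1)/β = 0.7299.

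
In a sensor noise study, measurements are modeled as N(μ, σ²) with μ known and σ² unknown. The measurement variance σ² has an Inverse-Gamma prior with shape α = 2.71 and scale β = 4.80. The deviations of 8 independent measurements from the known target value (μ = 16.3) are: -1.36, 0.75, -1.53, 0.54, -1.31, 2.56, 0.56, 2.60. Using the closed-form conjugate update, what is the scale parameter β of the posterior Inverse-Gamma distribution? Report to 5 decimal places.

With known mean μ and an Inverse-Gamma(α, β) prior on σ², the Normal likelihood is conjugate: posterior is Inv-Gamma(α + n/2, β + Σ(xᵢ−μ)²/2).
Σ(xᵢ−μ)² = (-1.36)² + (0.75)² + (-1.53)² + (0.54)² + (-1.31)² + (2.56)² + (0.56)² + (2.60)² = 20.3879.
Posterior: Inv-Gamma(2.71 + 8/2, 4.80 + 20.3879/2) = Inv-Gamma(6.71, 14.99395).
Posterior β = 14.99395.

14.99395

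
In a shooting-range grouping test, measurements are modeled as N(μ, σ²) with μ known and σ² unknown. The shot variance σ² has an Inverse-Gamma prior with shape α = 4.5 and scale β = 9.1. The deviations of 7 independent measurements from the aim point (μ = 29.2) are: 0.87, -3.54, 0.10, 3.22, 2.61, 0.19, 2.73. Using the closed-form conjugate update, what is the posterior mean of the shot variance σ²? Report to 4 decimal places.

With known mean μ and an Inverse-Gamma(α, β) prior on σ², the Normal likelihood is conjugate: posterior is Inv-Gamma(α + n/2, β + Σ(xᵢ−μ)²/2).
Σ(xᵢ−μ)² = (0.87)² + (-3.54)² + (0.10)² + (3.22)² + (2.61)² + (0.19)² + (2.73)² = 37.9680.
Posterior: Inv-Gamma(4.5 + 7/2, 9.1 + 37.9680/2) = Inv-Gamma(8.00, 28.08400).
E[σ²|data] = β/(α−1) = 28.08400/7.00 = 4.0120.

4.0120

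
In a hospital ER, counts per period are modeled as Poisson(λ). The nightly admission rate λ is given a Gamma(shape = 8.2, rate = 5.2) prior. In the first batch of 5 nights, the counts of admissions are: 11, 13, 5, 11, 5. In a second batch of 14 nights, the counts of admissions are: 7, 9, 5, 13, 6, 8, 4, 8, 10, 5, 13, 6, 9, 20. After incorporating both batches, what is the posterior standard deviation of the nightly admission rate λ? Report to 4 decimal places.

With a Gamma(shape α, rate β) prior, the Poisson likelihood is conjugate: the posterior is Gamma(α + ΣXᵢ, β + n).
Batch 1: sum of counts S = 45 over n = 5 nights.
After batch 1: Gamma(α+S, β+n) = Gamma(8.2+45, 5.2+5) = Gamma(53.2, 10.2).
Batch 2: sum of counts S = 123 over n = 14 nights.
After batch 2: Gamma(α+S, β+n) = Gamma(53.2+123, 10.2+14) = Gamma(176.2, 24.2).
SD = √α/β = √176.2/24.2 = 0.5485.

0.5485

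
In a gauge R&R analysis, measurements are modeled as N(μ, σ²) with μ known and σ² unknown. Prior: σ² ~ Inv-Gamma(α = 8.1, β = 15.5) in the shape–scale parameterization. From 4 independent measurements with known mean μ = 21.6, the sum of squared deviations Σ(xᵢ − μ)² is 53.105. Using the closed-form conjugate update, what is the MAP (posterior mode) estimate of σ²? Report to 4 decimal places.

With known mean μ and an Inverse-Gamma(α, β) prior on σ², the Normal likelihood is conjugate: posterior is Inv-Gamma(α + n/2, β + Σ(xᵢ−μ)²/2).
Posterior: Inv-Gamma(8.1 + 4/2, 15.5 + 53.105/2) = Inv-Gamma(10.10, 42.0525).
Mode = β/(α+1) = 42.0525/11.10 = 3.7885.

3.7885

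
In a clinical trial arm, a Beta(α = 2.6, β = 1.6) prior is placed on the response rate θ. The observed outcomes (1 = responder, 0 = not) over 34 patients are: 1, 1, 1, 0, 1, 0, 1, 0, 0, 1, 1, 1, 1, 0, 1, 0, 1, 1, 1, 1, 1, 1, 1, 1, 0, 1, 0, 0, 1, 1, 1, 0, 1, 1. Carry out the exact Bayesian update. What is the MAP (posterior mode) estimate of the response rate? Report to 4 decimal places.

The Beta prior is conjugate to a Binomial/Bernoulli likelihood; the update adds successes to α and failures to β.
Posterior: Beta(α+k, β+n−k) = Beta(2.6+24, 1.6+10) = Beta(26.6, 11.6).
Mode of Beta(a,b) for a,b>1 is (a−1)/(a+b−2) = 25.6/36.2 = 0.7072.

0.7072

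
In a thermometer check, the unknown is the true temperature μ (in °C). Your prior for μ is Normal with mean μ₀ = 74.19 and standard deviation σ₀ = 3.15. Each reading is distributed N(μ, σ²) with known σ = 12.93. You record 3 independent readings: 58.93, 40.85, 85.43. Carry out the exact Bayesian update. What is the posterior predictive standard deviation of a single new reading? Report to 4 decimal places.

13.2517

For Normal data with known variance σ², a Normal(μ₀, σ₀²) prior on μ is conjugate. Posterior precision = 1/σ₀² + n/σ²; posterior mean is the precision-weighted average of μ₀ and x̄.
σ₀² = 3.15² = 9.9225, σ² = 12.93² = 167.1849; σ² + n·σ₀² = 167.1849 + 3·9.9225 = 196.9524.
Posterior precision = 1/σ₀² + n/σ² = 1/9.9225 + 3/167.1849 = (σ² + n·σ₀²)/(σ₀²σ²) = 196.9524/(9.9225·167.1849); posterior variance σₙ² = σ₀²σ²/(σ² + n·σ₀²) = 9.9225·167.1849/196.9524 = 8.422808.
Predictive variance for one new observation = σₙ² + σ² = 9.9225·167.1849/196.9524 + 167.1849 = σ²·(σ₀² + 196.9524)/196.9524 = 167.1849·206.8749/196.9524 = 175.607708; SD = √(167.1849·206.8749/196.9524) = 13.2517.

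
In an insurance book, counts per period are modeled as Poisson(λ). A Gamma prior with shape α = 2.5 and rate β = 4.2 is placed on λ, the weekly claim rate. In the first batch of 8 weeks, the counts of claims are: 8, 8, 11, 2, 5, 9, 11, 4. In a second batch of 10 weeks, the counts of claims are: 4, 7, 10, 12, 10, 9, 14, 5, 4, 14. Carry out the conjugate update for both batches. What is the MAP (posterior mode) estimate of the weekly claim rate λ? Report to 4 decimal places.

6.6892

With a Gamma(shape α, rate β) prior, the Poisson likelihood is conjugate: the posterior is Gamma(α + ΣXᵢ, β + n).
Batch 1: sum of counts S = 58 over n = 8 weeks.
After batch 1: Gamma(α+S, β+n) = Gamma(2.5+58, 4.2+8) = Gamma(60.5, 12.2).
Batch 2: sum of counts S = 89 over n = 10 weeks.
After batch 2: Gamma(α+S, β+n) = Gamma(60.5+89, 12.2+10) = Gamma(149.5, 22.2).
Mode of Gamma(α,β) for α≥1 is (α−1)/β = 148.5/22.2 = 6.6892.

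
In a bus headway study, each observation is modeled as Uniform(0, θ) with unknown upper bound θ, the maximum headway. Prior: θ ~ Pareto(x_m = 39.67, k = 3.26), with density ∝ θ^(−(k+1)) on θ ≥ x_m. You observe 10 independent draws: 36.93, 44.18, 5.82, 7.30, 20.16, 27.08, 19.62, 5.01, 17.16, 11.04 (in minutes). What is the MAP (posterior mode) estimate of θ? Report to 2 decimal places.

A Pareto(scale x_m, shape k) prior on the upper bound θ of Uniform(0, θ) is conjugate: posterior is Pareto(max(x_m, max xᵢ), k + n).
Sample maximum = 44.18; prior scale x_m = 39.67 → posterior scale = max = 44.18.
Posterior shape = 3.26 + 10 = 13.26.
The Pareto density is decreasing on [x_m, ∞), so the mode is x_m = 44.18.

44.18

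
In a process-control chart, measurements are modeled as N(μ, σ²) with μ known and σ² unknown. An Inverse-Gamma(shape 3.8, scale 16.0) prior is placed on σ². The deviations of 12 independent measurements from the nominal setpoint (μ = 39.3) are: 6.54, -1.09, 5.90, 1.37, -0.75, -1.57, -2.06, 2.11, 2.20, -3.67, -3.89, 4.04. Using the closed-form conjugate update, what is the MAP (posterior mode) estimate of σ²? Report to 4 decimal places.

8.0617

With known mean μ and an Inverse-Gamma(α, β) prior on σ², the Normal likelihood is conjugate: posterior is Inv-Gamma(α + n/2, β + Σ(xᵢ−μ)²/2).
Σ(xᵢ−μ)² = (6.54)² + (-1.09)² + (5.90)² + (1.37)² + (-0.75)² + (-1.57)² + (-2.06)² + (2.11)² + (2.20)² + (-3.67)² + (-3.89)² + (4.04)² = 142.1323.
Posterior: Inv-Gamma(3.8 + 12/2, 16.0 + 142.1323/2) = Inv-Gamma(9.80, 87.06615).
Mode = β/(α+1) = 87.06615/10.80 = 8.0617.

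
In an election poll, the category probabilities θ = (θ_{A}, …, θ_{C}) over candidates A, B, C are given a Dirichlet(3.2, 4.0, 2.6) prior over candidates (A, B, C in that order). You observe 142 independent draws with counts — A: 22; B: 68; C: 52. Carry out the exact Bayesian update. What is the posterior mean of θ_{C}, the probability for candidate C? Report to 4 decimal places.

The Dirichlet prior is conjugate to the Multinomial likelihood: each posterior αⱼ = prior αⱼ + observed count nⱼ.
Posterior concentration: (25.2, 72.0, 54.6), total = 151.8.
E[θ_{C}|data] = α_{C}/Σα = 54.6/151.8 = 0.3597.

0.3597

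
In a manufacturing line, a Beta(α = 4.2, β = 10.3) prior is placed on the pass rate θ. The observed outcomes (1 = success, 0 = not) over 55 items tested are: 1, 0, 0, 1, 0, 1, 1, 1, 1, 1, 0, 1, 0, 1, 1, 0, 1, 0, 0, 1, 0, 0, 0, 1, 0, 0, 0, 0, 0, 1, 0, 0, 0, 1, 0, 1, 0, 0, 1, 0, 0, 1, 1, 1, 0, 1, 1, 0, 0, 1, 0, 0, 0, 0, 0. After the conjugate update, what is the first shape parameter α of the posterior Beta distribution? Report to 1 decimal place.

The Beta prior is conjugate to a Binomial/Bernoulli likelihood; the update adds successes to α and failures to β.
Posterior: Beta(α+k, β+n−k) = Beta(4.2+23, 10.3+32) = Beta(27.2, 42.3).
Posterior α = 27.2.

27.2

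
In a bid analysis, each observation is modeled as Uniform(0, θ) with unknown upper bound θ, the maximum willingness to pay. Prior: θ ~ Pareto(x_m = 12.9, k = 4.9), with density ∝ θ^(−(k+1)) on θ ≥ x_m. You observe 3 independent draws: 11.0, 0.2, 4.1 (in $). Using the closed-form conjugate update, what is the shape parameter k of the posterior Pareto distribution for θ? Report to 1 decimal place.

7.9

A Pareto(scale x_m, shape k) prior on the upper bound θ of Uniform(0, θ) is conjugate: posterior is Pareto(max(x_m, max xᵢ), k + n).
Sample maximum = 11.0; prior scale x_m = 12.9 → posterior scale = max = 12.9.
Posterior shape = 4.9 + 3 = 7.9.
Posterior shape k = 7.9.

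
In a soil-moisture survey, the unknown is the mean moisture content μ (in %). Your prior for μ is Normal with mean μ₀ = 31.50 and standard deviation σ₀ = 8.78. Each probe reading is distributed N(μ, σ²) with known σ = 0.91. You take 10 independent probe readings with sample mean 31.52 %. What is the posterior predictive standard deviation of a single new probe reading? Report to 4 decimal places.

0.9544

For Normal data with known variance σ², a Normal(μ₀, σ₀²) prior on μ is conjugate. Posterior precision = 1/σ₀² + n/σ²; posterior mean is the precision-weighted average of μ₀ and x̄.
σ₀² = 8.78² = 77.0884, σ² = 0.91² = 0.8281; σ² + n·σ₀² = 0.8281 + 10·77.0884 = 771.7121.
Posterior precision = 1/σ₀² + n/σ² = 1/77.0884 + 10/0.8281 = (σ² + n·σ₀²)/(σ₀²σ²) = 771.7121/(77.0884·0.8281); posterior variance σₙ² = σ₀²σ²/(σ² + n·σ₀²) = 77.0884·0.8281/771.7121 = 0.082721.
Predictive variance for one new observation = σₙ² + σ² = 77.0884·0.8281/771.7121 + 0.8281 = σ²·(σ₀² + 771.7121)/771.7121 = 0.8281·848.8005/771.7121 = 0.910821; SD = √(0.8281·848.8005/771.7121) = 0.9544.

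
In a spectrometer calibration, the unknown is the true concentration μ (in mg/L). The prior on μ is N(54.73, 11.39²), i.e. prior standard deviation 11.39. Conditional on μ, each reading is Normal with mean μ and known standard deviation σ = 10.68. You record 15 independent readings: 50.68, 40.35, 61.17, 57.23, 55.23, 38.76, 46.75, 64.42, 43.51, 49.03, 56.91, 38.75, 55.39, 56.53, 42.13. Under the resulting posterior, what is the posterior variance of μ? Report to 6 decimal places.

7.183126

For Normal data with known variance σ², a Normal(μ₀, σ₀²) prior on μ is conjugate. Posterior precision = 1/σ₀² + n/σ²; posterior mean is the precision-weighted average of μ₀ and x̄.
σ₀² = 11.39² = 129.7321, σ² = 10.68² = 114.0624; σ² + n·σ₀² = 114.0624 + 15·129.7321 = 2060.0439.
Posterior precision = 1/σ₀² + n/σ² = 1/129.7321 + 15/114.0624 = (σ² + n·σ₀²)/(σ₀²σ²) = 2060.0439/(129.7321·114.0624); posterior variance σₙ² = σ₀²σ²/(σ² + n·σ₀²) = 129.7321·114.0624/2060.0439 = 7.183126.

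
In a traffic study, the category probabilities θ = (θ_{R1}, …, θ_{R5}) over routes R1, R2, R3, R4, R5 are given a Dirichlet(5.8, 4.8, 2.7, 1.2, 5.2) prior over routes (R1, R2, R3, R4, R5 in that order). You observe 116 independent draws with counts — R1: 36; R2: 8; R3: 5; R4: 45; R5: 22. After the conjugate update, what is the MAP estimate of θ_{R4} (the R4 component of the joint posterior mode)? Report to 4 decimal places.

The Dirichlet prior is conjugate to the Multinomial likelihood: each posterior αⱼ = prior αⱼ + observed count nⱼ.
Posterior concentration: (41.8, 12.8, 7.7, 46.2, 27.2), total = 135.7.
Joint mode component: (α_{R4}−1)/(Σα−K) = 45.2/130.7 = 0.3458.

0.3458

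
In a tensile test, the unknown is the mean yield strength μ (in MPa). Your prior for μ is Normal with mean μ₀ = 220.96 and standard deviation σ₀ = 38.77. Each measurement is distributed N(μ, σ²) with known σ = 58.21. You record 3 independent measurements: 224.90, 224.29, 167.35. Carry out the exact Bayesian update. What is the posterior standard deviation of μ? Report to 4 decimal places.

25.3946

For Normal data with known variance σ², a Normal(μ₀, σ₀²) prior on μ is conjugate. Posterior precision = 1/σ₀² + n/σ²; posterior mean is the precision-weighted average of μ₀ and x̄.
σ₀² = 38.77² = 1503.1129, σ² = 58.21² = 3388.4041; σ² + n·σ₀² = 3388.4041 + 3·1503.1129 = 7897.7428.
Posterior precision = 1/σ₀² + n/σ² = 1/1503.1129 + 3/3388.4041 = (σ² + n·σ₀²)/(σ₀²σ²) = 7897.7428/(1503.1129·3388.4041); posterior variance σₙ² = σ₀²σ²/(σ² + n·σ₀²) = 1503.1129·3388.4041/7897.7428 = 644.887285.
Posterior SD = √σₙ² = √(1503.1129·3388.4041/7897.7428) = 25.3946.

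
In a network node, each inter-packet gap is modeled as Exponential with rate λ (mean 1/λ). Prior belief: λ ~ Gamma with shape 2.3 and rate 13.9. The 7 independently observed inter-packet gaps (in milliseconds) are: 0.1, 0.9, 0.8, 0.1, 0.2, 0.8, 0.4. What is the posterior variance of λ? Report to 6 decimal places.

With a Gamma(shape α, rate β) prior on the exponential rate λ, the posterior after n observations with total T = Σxᵢ is Gamma(α+n, β+T).
Sum of observations T = 3.3 milliseconds; n = 7.
Posterior: Gamma(2.3+7, 13.9+3.3) = Gamma(9.3, 17.2).
Var = α/β² = 0.031436.

0.031436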